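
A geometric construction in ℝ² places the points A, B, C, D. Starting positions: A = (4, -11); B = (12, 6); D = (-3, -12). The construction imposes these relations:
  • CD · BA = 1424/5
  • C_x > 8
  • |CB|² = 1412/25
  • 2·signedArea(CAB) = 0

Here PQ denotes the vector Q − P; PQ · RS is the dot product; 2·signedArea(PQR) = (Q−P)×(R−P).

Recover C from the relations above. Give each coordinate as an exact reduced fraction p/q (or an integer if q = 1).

1. C_x = 44/5  [2·signedArea(CAB) = 0 ∩ CD · BA = 1424/5]
2. C_y = -4/5  [2·signedArea(CAB) = 0 ∩ CD · BA = 1424/5]
   → C = (44/5, -4/5)

C = (44/5, -4/5)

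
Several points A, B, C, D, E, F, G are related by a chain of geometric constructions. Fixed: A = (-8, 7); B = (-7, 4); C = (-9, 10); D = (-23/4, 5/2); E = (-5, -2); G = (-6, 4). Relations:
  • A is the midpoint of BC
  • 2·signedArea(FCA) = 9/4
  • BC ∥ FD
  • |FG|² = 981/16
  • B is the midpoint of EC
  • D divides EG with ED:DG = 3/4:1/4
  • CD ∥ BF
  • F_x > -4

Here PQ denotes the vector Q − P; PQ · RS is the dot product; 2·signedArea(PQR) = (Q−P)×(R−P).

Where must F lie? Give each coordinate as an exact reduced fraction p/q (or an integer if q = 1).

1. F_x = -15/4  [BC ∥ FD ∩ CD ∥ BF]
2. F_y = -7/2  [BC ∥ FD ∩ CD ∥ BF]
   → F = (-15/4, -7/2)

F = (-15/4, -7/2)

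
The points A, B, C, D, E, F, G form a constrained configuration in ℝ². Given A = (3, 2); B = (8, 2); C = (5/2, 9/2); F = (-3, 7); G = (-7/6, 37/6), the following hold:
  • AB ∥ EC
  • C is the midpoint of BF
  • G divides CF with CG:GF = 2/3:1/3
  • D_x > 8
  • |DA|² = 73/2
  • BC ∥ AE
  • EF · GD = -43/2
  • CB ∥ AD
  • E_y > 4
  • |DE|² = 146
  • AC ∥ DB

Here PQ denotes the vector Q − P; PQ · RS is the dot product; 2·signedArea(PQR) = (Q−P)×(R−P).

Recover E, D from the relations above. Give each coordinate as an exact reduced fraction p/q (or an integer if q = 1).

D = (17/2, -1/2)
E = (-5/2, 9/2)

1. E_x = -5/2  [AB ∥ EC ∩ BC ∥ AE]
2. E_y = 9/2  [AB ∥ EC ∩ BC ∥ AE]
   → E = (-5/2, 9/2)
3. D_x = 17/2  [AC ∥ DB ∩ CB ∥ AD]
4. D_y = -1/2  [AC ∥ DB ∩ CB ∥ AD]
   → D = (17/2, -1/2)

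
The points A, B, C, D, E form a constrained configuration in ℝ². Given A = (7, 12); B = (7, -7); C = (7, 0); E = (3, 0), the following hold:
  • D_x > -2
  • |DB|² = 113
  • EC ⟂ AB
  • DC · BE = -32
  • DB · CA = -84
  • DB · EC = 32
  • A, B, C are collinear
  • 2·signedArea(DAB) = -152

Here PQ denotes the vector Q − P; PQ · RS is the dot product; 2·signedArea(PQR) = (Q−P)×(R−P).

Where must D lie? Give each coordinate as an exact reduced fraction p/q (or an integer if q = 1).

1. D_x = -1  [DC · BE = -32 ∩ 2·signedArea(DAB) = -152]
2. D_y = 0  [DC · BE = -32 ∩ 2·signedArea(DAB) = -152]
   → D = (-1, 0)

D = (-1, 0)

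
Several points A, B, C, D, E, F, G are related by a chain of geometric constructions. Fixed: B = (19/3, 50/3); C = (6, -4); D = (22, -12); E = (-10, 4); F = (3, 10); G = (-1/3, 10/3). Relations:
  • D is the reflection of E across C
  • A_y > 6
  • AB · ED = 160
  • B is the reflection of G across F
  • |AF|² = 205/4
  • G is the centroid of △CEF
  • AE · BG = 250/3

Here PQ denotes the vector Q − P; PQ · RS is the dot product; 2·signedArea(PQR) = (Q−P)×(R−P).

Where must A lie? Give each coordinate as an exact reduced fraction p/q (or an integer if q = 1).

1. A_x = -7/2  [AB · ED = 160 ∩ AE · BG = 250/3]
2. A_y = 7  [AB · ED = 160 ∩ AE · BG = 250/3]
   → A = (-7/2, 7)

A = (-7/2, 7)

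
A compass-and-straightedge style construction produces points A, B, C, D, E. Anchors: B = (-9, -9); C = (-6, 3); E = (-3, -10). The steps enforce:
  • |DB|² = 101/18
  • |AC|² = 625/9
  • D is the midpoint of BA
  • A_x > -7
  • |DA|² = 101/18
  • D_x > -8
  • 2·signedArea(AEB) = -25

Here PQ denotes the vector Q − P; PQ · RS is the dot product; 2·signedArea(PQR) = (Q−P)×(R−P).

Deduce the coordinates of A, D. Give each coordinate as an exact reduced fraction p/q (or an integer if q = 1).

A = (-6, -16/3)
D = (-15/2, -43/6)

1. A_x = -6  [line -1·x + -6·y + -38 = 0 ∩ |AC|² = 625/9]
2. A_y = -16/3  [line -1·x + -6·y + -38 = 0 ∩ |AC|² = 625/9]
   → A = (-6, -16/3)
3. D_x = -15/2  [D is the midpoint of BA]
4. D_y = -43/6  [D is the midpoint of BA]
   → D = (-15/2, -43/6)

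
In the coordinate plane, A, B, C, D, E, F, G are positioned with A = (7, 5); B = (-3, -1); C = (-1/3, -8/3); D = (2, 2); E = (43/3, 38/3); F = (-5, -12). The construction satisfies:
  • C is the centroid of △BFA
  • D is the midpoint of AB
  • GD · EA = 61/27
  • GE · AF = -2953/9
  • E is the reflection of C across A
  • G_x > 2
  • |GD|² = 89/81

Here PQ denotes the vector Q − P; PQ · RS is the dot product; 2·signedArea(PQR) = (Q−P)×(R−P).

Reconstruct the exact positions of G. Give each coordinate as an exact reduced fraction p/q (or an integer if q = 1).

G = (26/9, 13/9)

1. G_x = 26/9  [GE · AF = -2953/9 ∩ GD · EA = 61/27]
2. G_y = 13/9  [GE · AF = -2953/9 ∩ GD · EA = 61/27]
   → G = (26/9, 13/9)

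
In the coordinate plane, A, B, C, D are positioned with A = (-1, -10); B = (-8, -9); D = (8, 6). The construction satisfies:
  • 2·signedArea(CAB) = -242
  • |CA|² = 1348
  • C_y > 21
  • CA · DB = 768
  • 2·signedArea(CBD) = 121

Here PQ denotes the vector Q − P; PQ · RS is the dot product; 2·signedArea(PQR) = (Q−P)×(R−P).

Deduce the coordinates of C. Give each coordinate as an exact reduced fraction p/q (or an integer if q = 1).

C = (17, 22)

1. C_x = 17  [CA · DB = 768 ∩ 2·signedArea(CAB) = -242]
2. C_y = 22  [CA · DB = 768 ∩ 2·signedArea(CAB) = -242]
   → C = (17, 22)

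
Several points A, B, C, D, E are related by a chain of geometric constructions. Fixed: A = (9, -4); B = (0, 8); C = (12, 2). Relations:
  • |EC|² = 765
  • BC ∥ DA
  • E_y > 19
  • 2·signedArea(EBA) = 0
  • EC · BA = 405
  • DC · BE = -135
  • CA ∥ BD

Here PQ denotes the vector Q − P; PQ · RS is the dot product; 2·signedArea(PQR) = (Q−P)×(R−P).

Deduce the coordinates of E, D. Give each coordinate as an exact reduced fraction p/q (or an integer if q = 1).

D = (-3, 2)
E = (-9, 20)

1. E_x = -9  [2·signedArea(EBA) = 0 ∩ EC · BA = 405]
2. E_y = 20  [2·signedArea(EBA) = 0 ∩ EC · BA = 405]
   → E = (-9, 20)
3. D_x = -3  [BC ∥ DA ∩ CA ∥ BD]
4. D_y = 2  [BC ∥ DA ∩ CA ∥ BD]
   → D = (-3, 2)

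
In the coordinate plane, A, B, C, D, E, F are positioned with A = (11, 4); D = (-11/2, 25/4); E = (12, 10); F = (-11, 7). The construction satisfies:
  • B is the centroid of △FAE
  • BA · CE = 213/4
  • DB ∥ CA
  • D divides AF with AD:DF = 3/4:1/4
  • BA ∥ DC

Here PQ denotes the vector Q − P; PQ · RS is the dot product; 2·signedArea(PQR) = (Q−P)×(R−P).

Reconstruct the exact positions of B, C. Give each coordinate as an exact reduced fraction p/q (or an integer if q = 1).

1. B_x = 4  [B is the centroid of △FAE]
2. B_y = 7  [B is the centroid of △FAE]
   → B = (4, 7)
3. C_x = 3/2  [DB ∥ CA ∩ BA ∥ DC]
4. C_y = 13/4  [DB ∥ CA ∩ BA ∥ DC]
   → C = (3/2, 13/4)

B = (4, 7)
C = (3/2, 13/4)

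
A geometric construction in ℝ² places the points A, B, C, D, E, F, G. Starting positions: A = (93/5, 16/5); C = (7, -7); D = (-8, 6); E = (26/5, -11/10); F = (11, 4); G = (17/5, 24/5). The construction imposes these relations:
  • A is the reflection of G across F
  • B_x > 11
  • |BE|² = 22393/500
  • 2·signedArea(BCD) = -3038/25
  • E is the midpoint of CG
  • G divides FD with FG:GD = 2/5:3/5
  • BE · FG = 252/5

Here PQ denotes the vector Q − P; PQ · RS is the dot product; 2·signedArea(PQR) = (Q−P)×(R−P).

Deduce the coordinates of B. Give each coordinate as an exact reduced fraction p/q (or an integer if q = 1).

1. B_x = 291/25  [BE · FG = 252/5 ∩ 2·signedArea(BCD) = -3038/25]
2. B_y = -73/25  [BE · FG = 252/5 ∩ 2·signedArea(BCD) = -3038/25]
   → B = (291/25, -73/25)

B = (291/25, -73/25)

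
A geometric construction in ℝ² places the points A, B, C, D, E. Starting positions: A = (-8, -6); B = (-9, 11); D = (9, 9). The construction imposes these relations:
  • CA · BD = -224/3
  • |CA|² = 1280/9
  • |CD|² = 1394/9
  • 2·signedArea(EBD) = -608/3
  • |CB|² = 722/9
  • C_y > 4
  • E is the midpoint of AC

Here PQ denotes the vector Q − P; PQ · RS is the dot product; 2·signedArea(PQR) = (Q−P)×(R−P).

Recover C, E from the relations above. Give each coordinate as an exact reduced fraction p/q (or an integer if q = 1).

C = (-8/3, 14/3)
E = (-16/3, -2/3)

1. C_x = -8/3  [line -18·x + 2·y + -172/3 = 0 ∩ |CA|² = 1280/9]
2. C_y = 14/3  [line -18·x + 2·y + -172/3 = 0 ∩ |CA|² = 1280/9]
   → C = (-8/3, 14/3)
3. E_x = -16/3  [E is the midpoint of AC]
4. E_y = -2/3  [E is the midpoint of AC]
   → E = (-16/3, -2/3)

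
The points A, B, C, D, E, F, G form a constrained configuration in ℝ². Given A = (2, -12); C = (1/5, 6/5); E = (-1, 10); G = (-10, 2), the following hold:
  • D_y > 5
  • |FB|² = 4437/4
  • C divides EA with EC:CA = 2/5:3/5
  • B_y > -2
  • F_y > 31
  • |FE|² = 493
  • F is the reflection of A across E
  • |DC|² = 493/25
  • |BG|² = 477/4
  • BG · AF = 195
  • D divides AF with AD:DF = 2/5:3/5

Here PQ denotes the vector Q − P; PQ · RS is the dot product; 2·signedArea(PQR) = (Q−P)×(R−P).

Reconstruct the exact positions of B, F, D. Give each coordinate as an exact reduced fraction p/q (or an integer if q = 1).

B = (1/2, -1)
D = (-2/5, 28/5)
F = (-4, 32)

1. F_x = -4  [F is the reflection of A across E]
2. F_y = 32  [F is the reflection of A across E]
   → F = (-4, 32)
3. D_x = -2/5  [D divides AF with AD:DF = 2/5:3/5]
4. D_y = 28/5  [D divides AF with AD:DF = 2/5:3/5]
   → D = (-2/5, 28/5)
5. B_x = 1/2  [line 6·x + -44·y + -47 = 0 ∩ |BG|² = 477/4]
6. B_y = -1  [line 6·x + -44·y + -47 = 0 ∩ |BG|² = 477/4]
   → B = (1/2, -1)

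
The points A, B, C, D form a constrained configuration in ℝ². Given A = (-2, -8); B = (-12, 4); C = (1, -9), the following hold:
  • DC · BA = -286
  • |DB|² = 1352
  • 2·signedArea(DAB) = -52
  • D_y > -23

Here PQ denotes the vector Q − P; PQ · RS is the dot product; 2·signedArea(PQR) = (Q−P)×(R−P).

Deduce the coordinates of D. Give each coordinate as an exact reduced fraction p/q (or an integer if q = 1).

D = (14, -22)

1. D_x = 14  [2·signedArea(DAB) = -52 ∩ DC · BA = -286]
2. D_y = -22  [2·signedArea(DAB) = -52 ∩ DC · BA = -286]
   → D = (14, -22)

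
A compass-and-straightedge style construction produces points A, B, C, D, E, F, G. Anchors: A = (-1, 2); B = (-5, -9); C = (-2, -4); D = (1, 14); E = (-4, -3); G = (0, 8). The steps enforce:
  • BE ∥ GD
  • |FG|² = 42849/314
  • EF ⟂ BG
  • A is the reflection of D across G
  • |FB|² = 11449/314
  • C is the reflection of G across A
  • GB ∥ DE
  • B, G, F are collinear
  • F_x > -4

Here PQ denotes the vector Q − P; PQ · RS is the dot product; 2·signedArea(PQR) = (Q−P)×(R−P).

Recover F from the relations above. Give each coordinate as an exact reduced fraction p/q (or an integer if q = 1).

1. F_x = -1035/314  [B, G, F are collinear ∩ EF ⟂ BG]
2. F_y = -1007/314  [B, G, F are collinear ∩ EF ⟂ BG]
   → F = (-1035/314, -1007/314)

F = (-1035/314, -1007/314)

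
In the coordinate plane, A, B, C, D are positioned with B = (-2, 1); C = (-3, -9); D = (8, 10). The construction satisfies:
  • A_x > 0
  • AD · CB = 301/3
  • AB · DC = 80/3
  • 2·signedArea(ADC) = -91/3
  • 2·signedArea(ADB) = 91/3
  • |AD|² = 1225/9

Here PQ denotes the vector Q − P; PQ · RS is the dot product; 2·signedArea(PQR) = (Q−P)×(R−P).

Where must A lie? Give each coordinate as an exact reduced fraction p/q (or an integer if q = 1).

1. A_x = 1  [2·signedArea(ADB) = 91/3 ∩ AB · DC = 80/3]
2. A_y = 2/3  [2·signedArea(ADB) = 91/3 ∩ AB · DC = 80/3]
   → A = (1, 2/3)

A = (1, 2/3)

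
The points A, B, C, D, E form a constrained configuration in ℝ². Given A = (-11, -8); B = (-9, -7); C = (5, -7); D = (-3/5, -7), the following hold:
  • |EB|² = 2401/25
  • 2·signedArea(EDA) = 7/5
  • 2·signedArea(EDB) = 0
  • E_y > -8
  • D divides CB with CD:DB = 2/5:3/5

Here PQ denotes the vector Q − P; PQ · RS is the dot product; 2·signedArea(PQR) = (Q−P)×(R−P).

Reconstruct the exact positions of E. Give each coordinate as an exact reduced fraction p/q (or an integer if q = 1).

E = (4/5, -7)

1. E_x = 4/5  [2·signedArea(EDB) = 0 ∩ 2·signedArea(EDA) = 7/5]
2. E_y = -7  [2·signedArea(EDB) = 0 ∩ 2·signedArea(EDA) = 7/5]
   → E = (4/5, -7)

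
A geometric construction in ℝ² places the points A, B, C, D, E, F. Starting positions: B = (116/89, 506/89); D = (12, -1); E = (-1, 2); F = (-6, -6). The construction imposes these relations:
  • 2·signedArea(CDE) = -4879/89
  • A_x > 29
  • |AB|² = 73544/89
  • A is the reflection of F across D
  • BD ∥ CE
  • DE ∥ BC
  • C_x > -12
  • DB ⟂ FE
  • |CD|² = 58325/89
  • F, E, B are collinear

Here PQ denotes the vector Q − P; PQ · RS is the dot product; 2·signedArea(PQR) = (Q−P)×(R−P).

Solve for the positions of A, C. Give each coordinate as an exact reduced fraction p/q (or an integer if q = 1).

A = (30, 4)
C = (-1041/89, 773/89)

1. A_x = 30  [A is the reflection of F across D]
2. A_y = 4  [A is the reflection of F across D]
   → A = (30, 4)
3. C_x = -1041/89  [BD ∥ CE ∩ DE ∥ BC]
4. C_y = 773/89  [BD ∥ CE ∩ DE ∥ BC]
   → C = (-1041/89, 773/89)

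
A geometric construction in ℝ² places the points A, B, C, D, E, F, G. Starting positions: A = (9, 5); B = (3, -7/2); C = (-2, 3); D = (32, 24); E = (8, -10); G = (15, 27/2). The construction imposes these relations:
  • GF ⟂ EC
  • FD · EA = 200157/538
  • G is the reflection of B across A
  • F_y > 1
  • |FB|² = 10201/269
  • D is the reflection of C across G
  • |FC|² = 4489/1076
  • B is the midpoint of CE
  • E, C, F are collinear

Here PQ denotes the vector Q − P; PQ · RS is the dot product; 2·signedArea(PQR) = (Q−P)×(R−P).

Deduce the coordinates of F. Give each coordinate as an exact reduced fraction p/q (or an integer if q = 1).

1. F_x = -203/269  [E, C, F are collinear ∩ GF ⟂ EC]
2. F_y = 743/538  [E, C, F are collinear ∩ GF ⟂ EC]
   → F = (-203/269, 743/538)

F = (-203/269, 743/538)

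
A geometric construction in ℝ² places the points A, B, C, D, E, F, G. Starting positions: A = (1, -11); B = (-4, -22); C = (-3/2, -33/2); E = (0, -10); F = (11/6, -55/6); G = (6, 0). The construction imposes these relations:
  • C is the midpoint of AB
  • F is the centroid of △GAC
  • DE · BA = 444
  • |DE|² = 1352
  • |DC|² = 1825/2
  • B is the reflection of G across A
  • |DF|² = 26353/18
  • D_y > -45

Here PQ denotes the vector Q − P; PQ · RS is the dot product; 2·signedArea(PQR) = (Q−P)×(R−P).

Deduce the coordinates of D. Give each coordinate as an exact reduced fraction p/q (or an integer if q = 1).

1. D_x = -14  [line -5·x + -11·y + -554 = 0 ∩ |DC|² = 1825/2]
2. D_y = -44  [line -5·x + -11·y + -554 = 0 ∩ |DC|² = 1825/2]
   → D = (-14, -44)

D = (-14, -44)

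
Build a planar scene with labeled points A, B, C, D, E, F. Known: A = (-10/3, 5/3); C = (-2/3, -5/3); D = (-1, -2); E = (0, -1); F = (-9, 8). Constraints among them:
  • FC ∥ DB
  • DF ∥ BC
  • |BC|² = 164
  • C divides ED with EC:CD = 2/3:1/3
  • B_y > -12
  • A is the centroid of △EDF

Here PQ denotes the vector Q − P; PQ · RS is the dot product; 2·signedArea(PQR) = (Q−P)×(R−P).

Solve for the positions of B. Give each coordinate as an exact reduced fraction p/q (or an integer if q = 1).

1. B_x = 22/3  [DF ∥ BC ∩ FC ∥ DB]
2. B_y = -35/3  [DF ∥ BC ∩ FC ∥ DB]
   → B = (22/3, -35/3)

B = (22/3, -35/3)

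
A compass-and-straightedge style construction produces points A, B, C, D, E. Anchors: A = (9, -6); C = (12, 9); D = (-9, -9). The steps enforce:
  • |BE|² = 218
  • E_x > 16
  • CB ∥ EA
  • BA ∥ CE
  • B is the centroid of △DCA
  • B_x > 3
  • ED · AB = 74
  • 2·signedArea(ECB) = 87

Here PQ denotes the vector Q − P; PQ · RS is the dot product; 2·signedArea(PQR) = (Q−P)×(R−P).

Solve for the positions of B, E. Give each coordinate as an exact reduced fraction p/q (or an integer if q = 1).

B = (4, -2)
E = (17, 5)

1. B_x = 4  [B is the centroid of △DCA]
2. B_y = -2  [B is the centroid of △DCA]
   → B = (4, -2)
3. E_x = 17  [CB ∥ EA ∩ BA ∥ CE]
4. E_y = 5  [CB ∥ EA ∩ BA ∥ CE]
   → E = (17, 5)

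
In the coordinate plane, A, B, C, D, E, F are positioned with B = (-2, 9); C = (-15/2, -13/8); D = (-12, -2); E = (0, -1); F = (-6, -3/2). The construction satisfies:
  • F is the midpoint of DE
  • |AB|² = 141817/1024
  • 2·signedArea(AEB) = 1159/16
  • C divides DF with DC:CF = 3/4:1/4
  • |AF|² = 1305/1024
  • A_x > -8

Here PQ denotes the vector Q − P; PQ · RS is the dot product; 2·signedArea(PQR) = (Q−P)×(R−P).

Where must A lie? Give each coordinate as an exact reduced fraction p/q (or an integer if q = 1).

1. A_x = -57/8  [line -10·x + -2·y + -1191/16 = 0 ∩ |AB|² = 141817/1024]
2. A_y = -51/32  [line -10·x + -2·y + -1191/16 = 0 ∩ |AB|² = 141817/1024]
   → A = (-57/8, -51/32)

A = (-57/8, -51/32)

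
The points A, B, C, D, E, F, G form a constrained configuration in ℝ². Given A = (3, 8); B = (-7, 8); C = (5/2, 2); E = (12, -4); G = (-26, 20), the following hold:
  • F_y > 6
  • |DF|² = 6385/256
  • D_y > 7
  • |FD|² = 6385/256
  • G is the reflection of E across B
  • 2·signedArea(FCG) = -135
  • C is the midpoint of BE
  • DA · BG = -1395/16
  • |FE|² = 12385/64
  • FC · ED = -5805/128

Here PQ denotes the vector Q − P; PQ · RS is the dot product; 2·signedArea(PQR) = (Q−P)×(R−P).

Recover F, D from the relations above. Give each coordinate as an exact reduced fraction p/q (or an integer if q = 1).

D = (-33/16, 29/4)
F = (23/8, 13/2)

1. F_x = 23/8  [line -18·x + -57/2·y + 237 = 0 ∩ |FE|² = 12385/64]
2. F_y = 13/2  [line -18·x + -57/2·y + 237 = 0 ∩ |FE|² = 12385/64]
   → F = (23/8, 13/2)
3. D_x = -33/16  [DA · BG = -1395/16 ∩ FC · ED = -5805/128]
4. D_y = 29/4  [DA · BG = -1395/16 ∩ FC · ED = -5805/128]
   → D = (-33/16, 29/4)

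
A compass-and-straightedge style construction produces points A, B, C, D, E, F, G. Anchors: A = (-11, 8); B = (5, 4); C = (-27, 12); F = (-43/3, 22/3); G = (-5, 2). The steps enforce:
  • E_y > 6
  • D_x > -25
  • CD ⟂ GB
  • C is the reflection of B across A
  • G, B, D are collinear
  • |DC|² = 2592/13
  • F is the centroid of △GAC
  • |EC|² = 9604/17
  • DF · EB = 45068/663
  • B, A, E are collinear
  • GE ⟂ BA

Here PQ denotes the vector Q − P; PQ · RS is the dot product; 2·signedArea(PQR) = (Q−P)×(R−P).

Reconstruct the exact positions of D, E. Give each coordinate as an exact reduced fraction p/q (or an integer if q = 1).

D = (-315/13, -24/13)
E = (-67/17, 106/17)

1. D_x = -315/13  [G, B, D are collinear ∩ CD ⟂ GB]
2. D_y = -24/13  [G, B, D are collinear ∩ CD ⟂ GB]
   → D = (-315/13, -24/13)
3. E_x = -67/17  [B, A, E are collinear ∩ GE ⟂ BA]
4. E_y = 106/17  [B, A, E are collinear ∩ GE ⟂ BA]
   → E = (-67/17, 106/17)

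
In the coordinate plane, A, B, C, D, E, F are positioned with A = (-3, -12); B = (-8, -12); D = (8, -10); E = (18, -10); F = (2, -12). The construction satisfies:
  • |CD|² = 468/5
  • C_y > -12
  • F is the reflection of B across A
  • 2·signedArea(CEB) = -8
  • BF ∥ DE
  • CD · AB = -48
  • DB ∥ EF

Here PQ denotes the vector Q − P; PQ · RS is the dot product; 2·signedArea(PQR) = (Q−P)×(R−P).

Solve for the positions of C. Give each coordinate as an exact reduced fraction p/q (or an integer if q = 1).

C = (-8/5, -56/5)

1. C_x = -8/5  [2·signedArea(CEB) = -8 ∩ CD · AB = -48]
2. C_y = -56/5  [2·signedArea(CEB) = -8 ∩ CD · AB = -48]
   → C = (-8/5, -56/5)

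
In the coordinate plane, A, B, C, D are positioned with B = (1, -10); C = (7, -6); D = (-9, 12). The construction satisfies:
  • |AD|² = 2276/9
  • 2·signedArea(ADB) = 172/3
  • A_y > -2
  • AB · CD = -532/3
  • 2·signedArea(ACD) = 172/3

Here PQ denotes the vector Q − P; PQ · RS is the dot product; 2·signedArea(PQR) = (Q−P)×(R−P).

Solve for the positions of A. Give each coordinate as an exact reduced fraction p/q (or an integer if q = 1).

A = (-1/3, -4/3)

1. A_x = -1/3  [2·signedArea(ADB) = 172/3 ∩ 2·signedArea(ACD) = 172/3]
2. A_y = -4/3  [2·signedArea(ADB) = 172/3 ∩ 2·signedArea(ACD) = 172/3]
   → A = (-1/3, -4/3)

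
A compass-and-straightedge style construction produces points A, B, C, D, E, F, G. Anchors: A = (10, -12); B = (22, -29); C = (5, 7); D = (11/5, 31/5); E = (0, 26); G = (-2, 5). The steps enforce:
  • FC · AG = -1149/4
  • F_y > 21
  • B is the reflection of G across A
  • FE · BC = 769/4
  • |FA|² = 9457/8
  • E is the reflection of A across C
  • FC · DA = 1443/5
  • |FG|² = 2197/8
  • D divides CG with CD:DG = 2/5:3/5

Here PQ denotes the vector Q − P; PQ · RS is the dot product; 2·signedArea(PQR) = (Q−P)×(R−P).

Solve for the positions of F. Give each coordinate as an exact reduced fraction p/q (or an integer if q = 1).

F = (5/4, 85/4)

1. F_x = 5/4  [FE · BC = 769/4 ∩ FC · DA = 1443/5]
2. F_y = 85/4  [FE · BC = 769/4 ∩ FC · DA = 1443/5]
   → F = (5/4, 85/4)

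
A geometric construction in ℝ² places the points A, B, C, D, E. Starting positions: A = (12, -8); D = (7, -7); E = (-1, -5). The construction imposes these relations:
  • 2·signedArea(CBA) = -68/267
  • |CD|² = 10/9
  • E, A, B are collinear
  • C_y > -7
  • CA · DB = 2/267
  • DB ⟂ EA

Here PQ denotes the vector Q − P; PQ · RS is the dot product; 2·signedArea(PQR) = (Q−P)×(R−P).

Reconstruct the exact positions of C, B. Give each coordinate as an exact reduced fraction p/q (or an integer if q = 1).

1. B_x = 626/89  [E, A, B are collinear ∩ DB ⟂ EA]
2. B_y = -610/89  [E, A, B are collinear ∩ DB ⟂ EA]
   → B = (626/89, -610/89)
3. C_x = 6  [line -3/89·x + -13/89·y + -206/267 = 0 ∩ |CD|² = 10/9]
4. C_y = -20/3  [line -3/89·x + -13/89·y + -206/267 = 0 ∩ |CD|² = 10/9]
   → C = (6, -20/3)

B = (626/89, -610/89)
C = (6, -20/3)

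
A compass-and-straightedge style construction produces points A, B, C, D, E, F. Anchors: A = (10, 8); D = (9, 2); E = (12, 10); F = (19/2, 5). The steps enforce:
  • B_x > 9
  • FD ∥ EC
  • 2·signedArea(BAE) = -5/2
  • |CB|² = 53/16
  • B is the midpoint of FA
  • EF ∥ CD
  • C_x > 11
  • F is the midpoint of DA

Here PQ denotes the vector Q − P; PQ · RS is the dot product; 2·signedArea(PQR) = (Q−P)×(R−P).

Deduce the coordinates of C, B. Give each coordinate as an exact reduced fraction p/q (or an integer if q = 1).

1. C_x = 23/2  [EF ∥ CD ∩ FD ∥ EC]
2. C_y = 7  [EF ∥ CD ∩ FD ∥ EC]
   → C = (23/2, 7)
3. B_x = 39/4  [B is the midpoint of FA]
4. B_y = 13/2  [B is the midpoint of FA]
   → B = (39/4, 13/2)

B = (39/4, 13/2)
C = (23/2, 7)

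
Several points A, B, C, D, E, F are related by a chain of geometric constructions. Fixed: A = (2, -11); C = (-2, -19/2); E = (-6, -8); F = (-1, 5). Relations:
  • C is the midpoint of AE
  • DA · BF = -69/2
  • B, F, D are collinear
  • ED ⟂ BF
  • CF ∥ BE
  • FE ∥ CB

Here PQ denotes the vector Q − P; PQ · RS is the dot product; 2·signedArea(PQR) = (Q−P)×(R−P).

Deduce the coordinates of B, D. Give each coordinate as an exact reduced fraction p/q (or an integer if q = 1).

B = (-7, -45/2)
D = (-12469/3169, -26780/3169)

1. B_x = -7  [CF ∥ BE ∩ FE ∥ CB]
2. B_y = -45/2  [CF ∥ BE ∩ FE ∥ CB]
   → B = (-7, -45/2)
3. D_x = -12469/3169  [B, F, D are collinear ∩ ED ⟂ BF]
4. D_y = -26780/3169  [B, F, D are collinear ∩ ED ⟂ BF]
   → D = (-12469/3169, -26780/3169)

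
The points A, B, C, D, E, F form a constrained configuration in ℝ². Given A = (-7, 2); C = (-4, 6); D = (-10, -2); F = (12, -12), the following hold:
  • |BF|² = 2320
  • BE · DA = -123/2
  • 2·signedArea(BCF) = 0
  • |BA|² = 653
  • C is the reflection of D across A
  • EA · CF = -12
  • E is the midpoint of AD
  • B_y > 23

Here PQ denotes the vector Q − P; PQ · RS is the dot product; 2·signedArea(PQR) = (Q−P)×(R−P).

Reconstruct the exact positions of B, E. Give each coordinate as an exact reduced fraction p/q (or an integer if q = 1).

1. B_x = -20  [line 18·x + 16·y + -24 = 0 ∩ |BF|² = 2320]
2. B_y = 24  [line 18·x + 16·y + -24 = 0 ∩ |BF|² = 2320]
   → B = (-20, 24)
3. E_x = -17/2  [E is the midpoint of AD]
4. E_y = 0  [E is the midpoint of AD]
   → E = (-17/2, 0)

B = (-20, 24)
E = (-17/2, 0)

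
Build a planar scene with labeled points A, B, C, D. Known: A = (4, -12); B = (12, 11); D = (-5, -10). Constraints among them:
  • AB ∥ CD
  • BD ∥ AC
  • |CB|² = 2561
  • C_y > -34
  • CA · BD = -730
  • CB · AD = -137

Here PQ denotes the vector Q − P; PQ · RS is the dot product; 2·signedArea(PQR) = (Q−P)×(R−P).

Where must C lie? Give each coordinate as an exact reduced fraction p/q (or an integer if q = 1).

1. C_x = -13  [AB ∥ CD ∩ BD ∥ AC]
2. C_y = -33  [AB ∥ CD ∩ BD ∥ AC]
   → C = (-13, -33)

C = (-13, -33)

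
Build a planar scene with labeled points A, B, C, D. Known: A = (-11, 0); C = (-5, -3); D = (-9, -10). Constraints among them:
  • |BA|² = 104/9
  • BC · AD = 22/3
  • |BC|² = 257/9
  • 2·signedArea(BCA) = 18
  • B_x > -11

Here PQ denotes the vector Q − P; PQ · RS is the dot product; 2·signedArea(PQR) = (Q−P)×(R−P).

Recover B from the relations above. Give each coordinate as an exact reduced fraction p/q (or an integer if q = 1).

1. B_x = -31/3  [BC · AD = 22/3 ∩ 2·signedArea(BCA) = 18]
2. B_y = -10/3  [BC · AD = 22/3 ∩ 2·signedArea(BCA) = 18]
   → B = (-31/3, -10/3)

B = (-31/3, -10/3)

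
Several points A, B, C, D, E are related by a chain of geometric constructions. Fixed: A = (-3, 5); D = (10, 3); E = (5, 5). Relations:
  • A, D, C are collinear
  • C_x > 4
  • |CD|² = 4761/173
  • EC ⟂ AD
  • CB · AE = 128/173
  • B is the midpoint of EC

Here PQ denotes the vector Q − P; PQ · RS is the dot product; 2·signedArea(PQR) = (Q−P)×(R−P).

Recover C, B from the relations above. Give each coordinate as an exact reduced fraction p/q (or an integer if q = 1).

B = (849/173, 761/173)
C = (833/173, 657/173)

1. C_x = 833/173  [A, D, C are collinear ∩ EC ⟂ AD]
2. C_y = 657/173  [A, D, C are collinear ∩ EC ⟂ AD]
   → C = (833/173, 657/173)
3. B_x = 849/173  [B is the midpoint of EC]
4. B_y = 761/173  [B is the midpoint of EC]
   → B = (849/173, 761/173)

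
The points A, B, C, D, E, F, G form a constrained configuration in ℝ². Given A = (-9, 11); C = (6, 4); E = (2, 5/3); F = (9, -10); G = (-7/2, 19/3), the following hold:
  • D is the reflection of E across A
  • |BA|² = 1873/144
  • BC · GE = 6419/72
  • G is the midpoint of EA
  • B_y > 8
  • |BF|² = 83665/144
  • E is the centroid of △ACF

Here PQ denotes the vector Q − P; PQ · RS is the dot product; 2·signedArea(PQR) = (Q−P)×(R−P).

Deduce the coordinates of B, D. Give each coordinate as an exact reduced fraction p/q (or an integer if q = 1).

1. B_x = -25/4  [line -11/2·x + 14/3·y + -5387/72 = 0 ∩ |BA|² = 1873/144]
2. B_y = 26/3  [line -11/2·x + 14/3·y + -5387/72 = 0 ∩ |BA|² = 1873/144]
   → B = (-25/4, 26/3)
3. D_x = -20  [D is the reflection of E across A]
4. D_y = 61/3  [D is the reflection of E across A]
   → D = (-20, 61/3)

B = (-25/4, 26/3)
D = (-20, 61/3)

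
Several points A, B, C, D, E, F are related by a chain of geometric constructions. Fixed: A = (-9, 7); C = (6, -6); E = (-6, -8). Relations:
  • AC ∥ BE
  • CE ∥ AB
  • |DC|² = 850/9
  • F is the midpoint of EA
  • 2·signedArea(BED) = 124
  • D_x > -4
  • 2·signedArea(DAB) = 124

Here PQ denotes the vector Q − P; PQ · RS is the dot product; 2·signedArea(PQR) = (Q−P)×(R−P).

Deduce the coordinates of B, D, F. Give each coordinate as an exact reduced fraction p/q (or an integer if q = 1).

B = (-21, 5)
D = (-3, -7/3)
F = (-15/2, -1/2)

1. B_x = -21  [AC ∥ BE ∩ CE ∥ AB]
2. B_y = 5  [AC ∥ BE ∩ CE ∥ AB]
   → B = (-21, 5)
3. D_x = -3  [2·signedArea(DAB) = 124 ∩ 2·signedArea(BED) = 124]
4. D_y = -7/3  [2·signedArea(DAB) = 124 ∩ 2·signedArea(BED) = 124]
   → D = (-3, -7/3)
5. F_x = -15/2  [F is the midpoint of EA]
6. F_y = -1/2  [F is the midpoint of EA]
   → F = (-15/2, -1/2)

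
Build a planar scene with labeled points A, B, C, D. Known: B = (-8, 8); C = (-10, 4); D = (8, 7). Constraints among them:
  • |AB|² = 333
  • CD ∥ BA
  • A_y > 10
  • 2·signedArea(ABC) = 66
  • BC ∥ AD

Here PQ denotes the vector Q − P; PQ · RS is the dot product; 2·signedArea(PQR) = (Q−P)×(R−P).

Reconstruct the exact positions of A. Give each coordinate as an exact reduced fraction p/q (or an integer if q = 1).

A = (10, 11)

1. A_x = 10  [BC ∥ AD ∩ CD ∥ BA]
2. A_y = 11  [BC ∥ AD ∩ CD ∥ BA]
   → A = (10, 11)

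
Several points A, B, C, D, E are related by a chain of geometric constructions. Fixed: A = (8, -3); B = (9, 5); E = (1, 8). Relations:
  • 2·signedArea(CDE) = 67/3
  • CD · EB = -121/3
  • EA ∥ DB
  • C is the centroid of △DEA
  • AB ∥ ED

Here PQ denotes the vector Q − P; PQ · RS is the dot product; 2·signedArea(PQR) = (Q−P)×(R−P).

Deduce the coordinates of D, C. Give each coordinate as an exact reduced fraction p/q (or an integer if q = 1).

1. D_x = 2  [EA ∥ DB ∩ AB ∥ ED]
2. D_y = 16  [EA ∥ DB ∩ AB ∥ ED]
   → D = (2, 16)
3. C_x = 11/3  [C is the centroid of △DEA]
4. C_y = 7  [C is the centroid of △DEA]
   → C = (11/3, 7)

C = (11/3, 7)
D = (2, 16)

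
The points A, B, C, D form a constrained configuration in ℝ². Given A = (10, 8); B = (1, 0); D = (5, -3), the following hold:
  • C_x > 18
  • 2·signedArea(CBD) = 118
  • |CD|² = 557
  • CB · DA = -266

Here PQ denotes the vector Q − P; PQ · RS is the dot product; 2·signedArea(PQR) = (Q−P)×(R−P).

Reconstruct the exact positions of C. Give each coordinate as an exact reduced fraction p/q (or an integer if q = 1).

C = (19, 16)

1. C_x = 19  [CB · DA = -266 ∩ 2·signedArea(CBD) = 118]
2. C_y = 16  [CB · DA = -266 ∩ 2·signedArea(CBD) = 118]
   → C = (19, 16)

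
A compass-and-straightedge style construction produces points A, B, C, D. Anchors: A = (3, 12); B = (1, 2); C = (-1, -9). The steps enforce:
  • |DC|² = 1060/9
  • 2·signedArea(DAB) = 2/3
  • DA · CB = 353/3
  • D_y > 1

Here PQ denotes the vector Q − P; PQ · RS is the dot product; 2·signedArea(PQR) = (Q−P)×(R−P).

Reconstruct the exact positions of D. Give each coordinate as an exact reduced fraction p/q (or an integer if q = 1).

1. D_x = 1  [2·signedArea(DAB) = 2/3 ∩ DA · CB = 353/3]
2. D_y = 5/3  [2·signedArea(DAB) = 2/3 ∩ DA · CB = 353/3]
   → D = (1, 5/3)

D = (1, 5/3)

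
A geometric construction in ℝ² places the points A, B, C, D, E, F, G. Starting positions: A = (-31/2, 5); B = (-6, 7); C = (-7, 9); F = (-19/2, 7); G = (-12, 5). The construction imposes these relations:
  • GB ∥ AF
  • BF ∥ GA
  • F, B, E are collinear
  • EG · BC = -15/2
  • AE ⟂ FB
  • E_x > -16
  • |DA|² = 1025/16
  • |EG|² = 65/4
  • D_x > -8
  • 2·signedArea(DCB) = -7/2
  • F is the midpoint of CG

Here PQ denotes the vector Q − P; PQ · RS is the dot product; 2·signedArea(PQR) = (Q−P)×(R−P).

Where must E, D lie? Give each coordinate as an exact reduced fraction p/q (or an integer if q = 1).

D = (-31/4, 7)
E = (-31/2, 7)

1. E_x = -31/2  [F, B, E are collinear ∩ AE ⟂ FB]
2. E_y = 7  [F, B, E are collinear ∩ AE ⟂ FB]
   → E = (-31/2, 7)
3. D_x = -31/4  [line 2·x + 1·y + 17/2 = 0 ∩ |DA|² = 1025/16]
4. D_y = 7  [line 2·x + 1·y + 17/2 = 0 ∩ |DA|² = 1025/16]
   → D = (-31/4, 7)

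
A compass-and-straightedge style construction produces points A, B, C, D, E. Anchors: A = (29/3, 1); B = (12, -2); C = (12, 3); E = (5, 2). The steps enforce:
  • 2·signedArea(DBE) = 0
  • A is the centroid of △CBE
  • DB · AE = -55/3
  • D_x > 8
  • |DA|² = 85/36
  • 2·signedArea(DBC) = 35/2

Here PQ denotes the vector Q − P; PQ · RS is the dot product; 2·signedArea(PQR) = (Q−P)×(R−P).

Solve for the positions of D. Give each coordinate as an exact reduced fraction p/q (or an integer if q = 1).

1. D_x = 17/2  [2·signedArea(DBE) = 0 ∩ 2·signedArea(DBC) = 35/2]
2. D_y = 0  [2·signedArea(DBE) = 0 ∩ 2·signedArea(DBC) = 35/2]
   → D = (17/2, 0)

D = (17/2, 0)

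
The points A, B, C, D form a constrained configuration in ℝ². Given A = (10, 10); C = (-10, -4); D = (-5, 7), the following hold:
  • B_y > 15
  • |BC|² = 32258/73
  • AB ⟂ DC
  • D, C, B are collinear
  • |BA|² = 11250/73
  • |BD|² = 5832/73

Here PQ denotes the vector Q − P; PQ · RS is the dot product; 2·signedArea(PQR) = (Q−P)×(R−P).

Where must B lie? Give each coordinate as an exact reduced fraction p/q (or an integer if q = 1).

B = (-95/73, 1105/73)

1. B_x = -95/73  [D, C, B are collinear ∩ AB ⟂ DC]
2. B_y = 1105/73  [D, C, B are collinear ∩ AB ⟂ DC]
   → B = (-95/73, 1105/73)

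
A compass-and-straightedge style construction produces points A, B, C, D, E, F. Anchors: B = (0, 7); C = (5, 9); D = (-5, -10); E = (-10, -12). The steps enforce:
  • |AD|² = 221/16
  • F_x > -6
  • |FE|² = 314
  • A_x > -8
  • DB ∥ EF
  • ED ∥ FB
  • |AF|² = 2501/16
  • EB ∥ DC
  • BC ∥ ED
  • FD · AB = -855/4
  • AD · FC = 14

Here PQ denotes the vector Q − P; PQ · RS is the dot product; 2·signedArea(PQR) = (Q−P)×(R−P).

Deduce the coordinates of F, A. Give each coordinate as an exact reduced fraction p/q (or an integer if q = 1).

A = (-15/2, -29/4)
F = (-5, 5)

1. F_x = -5  [ED ∥ FB ∩ DB ∥ EF]
2. F_y = 5  [ED ∥ FB ∩ DB ∥ EF]
   → F = (-5, 5)
3. A_x = -15/2  [AD · FC = 14 ∩ FD · AB = -855/4]
4. A_y = -29/4  [AD · FC = 14 ∩ FD · AB = -855/4]
   → A = (-15/2, -29/4)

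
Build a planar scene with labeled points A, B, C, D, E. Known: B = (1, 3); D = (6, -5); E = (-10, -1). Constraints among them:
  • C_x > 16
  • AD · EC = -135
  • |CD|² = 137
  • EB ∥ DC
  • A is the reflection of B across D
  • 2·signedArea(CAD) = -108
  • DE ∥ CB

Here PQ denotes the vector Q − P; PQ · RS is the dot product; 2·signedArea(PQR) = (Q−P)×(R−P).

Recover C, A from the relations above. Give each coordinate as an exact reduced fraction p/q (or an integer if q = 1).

1. C_x = 17  [DE ∥ CB ∩ EB ∥ DC]
2. C_y = -1  [DE ∥ CB ∩ EB ∥ DC]
   → C = (17, -1)
3. A_x = 11  [A is the reflection of B across D]
4. A_y = -13  [A is the reflection of B across D]
   → A = (11, -13)

A = (11, -13)
C = (17, -1)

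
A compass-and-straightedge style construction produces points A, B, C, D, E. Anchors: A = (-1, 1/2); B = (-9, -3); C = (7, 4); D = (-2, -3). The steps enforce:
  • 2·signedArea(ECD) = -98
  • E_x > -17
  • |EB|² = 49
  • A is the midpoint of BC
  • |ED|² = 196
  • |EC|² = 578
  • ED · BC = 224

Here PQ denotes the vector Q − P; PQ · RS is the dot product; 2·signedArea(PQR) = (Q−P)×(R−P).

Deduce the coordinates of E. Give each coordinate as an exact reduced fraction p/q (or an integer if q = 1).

E = (-16, -3)

1. E_x = -16  [2·signedArea(ECD) = -98 ∩ ED · BC = 224]
2. E_y = -3  [2·signedArea(ECD) = -98 ∩ ED · BC = 224]
   → E = (-16, -3)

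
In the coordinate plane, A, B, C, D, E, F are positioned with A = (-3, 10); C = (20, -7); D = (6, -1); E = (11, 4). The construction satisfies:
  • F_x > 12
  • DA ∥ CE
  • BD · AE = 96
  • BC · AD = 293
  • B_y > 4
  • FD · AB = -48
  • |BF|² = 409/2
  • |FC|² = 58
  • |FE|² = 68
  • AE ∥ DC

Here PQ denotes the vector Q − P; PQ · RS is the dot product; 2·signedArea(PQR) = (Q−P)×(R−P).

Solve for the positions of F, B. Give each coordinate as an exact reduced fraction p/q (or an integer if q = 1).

B = (3/2, 9/2)
F = (13, -4)

1. B_x = 3/2  [BC · AD = 293 ∩ BD · AE = 96]
2. B_y = 9/2  [BC · AD = 293 ∩ BD · AE = 96]
   → B = (3/2, 9/2)
3. F_x = 13  [line -9/2·x + 11/2·y + 161/2 = 0 ∩ |BF|² = 409/2]
4. F_y = -4  [line -9/2·x + 11/2·y + 161/2 = 0 ∩ |BF|² = 409/2]
   → F = (13, -4)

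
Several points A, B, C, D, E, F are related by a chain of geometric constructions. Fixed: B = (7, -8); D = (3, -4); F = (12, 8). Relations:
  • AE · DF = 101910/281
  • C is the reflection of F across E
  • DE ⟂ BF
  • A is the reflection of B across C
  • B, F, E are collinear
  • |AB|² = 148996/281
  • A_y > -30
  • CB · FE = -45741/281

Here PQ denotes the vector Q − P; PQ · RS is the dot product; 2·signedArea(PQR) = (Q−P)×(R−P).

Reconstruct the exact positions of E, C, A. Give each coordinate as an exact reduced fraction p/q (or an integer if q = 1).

1. E_x = 2187/281  [B, F, E are collinear ∩ DE ⟂ BF]
2. E_y = -1544/281  [B, F, E are collinear ∩ DE ⟂ BF]
   → E = (2187/281, -1544/281)
3. C_x = 1002/281  [C is the reflection of F across E]
4. C_y = -5336/281  [C is the reflection of F across E]
   → C = (1002/281, -5336/281)
5. A_x = 37/281  [A is the reflection of B across C]
6. A_y = -8424/281  [A is the reflection of B across C]
   → A = (37/281, -8424/281)

A = (37/281, -8424/281)
C = (1002/281, -5336/281)
E = (2187/281, -1544/281)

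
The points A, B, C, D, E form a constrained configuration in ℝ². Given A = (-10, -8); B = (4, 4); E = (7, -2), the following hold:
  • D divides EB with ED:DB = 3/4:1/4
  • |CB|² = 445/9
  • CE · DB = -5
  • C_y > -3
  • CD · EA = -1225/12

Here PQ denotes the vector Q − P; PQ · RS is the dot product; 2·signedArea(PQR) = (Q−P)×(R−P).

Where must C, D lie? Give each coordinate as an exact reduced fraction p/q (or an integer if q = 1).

1. D_x = 19/4  [D divides EB with ED:DB = 3/4:1/4]
2. D_y = 5/2  [D divides EB with ED:DB = 3/4:1/4]
   → D = (19/4, 5/2)
3. C_x = 1/3  [CE · DB = -5 ∩ CD · EA = -1225/12]
4. C_y = -2  [CE · DB = -5 ∩ CD · EA = -1225/12]
   → C = (1/3, -2)

C = (1/3, -2)
D = (19/4, 5/2)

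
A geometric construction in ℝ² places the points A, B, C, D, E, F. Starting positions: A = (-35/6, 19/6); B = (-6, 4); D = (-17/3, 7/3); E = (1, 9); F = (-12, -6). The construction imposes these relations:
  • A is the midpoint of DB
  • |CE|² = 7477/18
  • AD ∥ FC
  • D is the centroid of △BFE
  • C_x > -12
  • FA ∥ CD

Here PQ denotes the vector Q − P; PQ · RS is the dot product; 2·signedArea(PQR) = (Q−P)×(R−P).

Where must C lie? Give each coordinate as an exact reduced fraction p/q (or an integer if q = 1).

1. C_x = -71/6  [FA ∥ CD ∩ AD ∥ FC]
2. C_y = -41/6  [FA ∥ CD ∩ AD ∥ FC]
   → C = (-71/6, -41/6)

C = (-71/6, -41/6)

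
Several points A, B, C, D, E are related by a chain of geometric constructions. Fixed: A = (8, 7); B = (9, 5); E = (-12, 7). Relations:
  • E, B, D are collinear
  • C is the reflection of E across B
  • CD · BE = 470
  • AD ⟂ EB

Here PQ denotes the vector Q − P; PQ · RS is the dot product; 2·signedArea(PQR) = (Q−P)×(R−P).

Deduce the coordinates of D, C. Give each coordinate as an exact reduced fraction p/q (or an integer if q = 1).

1. D_x = 696/89  [E, B, D are collinear ∩ AD ⟂ EB]
2. D_y = 455/89  [E, B, D are collinear ∩ AD ⟂ EB]
   → D = (696/89, 455/89)
3. C_x = 30  [C is the reflection of E across B]
4. C_y = 3  [C is the reflection of E across B]
   → C = (30, 3)

C = (30, 3)
D = (696/89, 455/89)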